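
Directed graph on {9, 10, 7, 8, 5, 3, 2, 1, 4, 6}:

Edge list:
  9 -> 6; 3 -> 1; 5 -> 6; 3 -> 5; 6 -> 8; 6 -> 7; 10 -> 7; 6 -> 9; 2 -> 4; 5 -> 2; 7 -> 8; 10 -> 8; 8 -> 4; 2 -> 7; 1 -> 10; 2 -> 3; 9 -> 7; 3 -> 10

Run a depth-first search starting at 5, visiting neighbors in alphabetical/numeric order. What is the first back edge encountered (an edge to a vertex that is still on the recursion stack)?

3->5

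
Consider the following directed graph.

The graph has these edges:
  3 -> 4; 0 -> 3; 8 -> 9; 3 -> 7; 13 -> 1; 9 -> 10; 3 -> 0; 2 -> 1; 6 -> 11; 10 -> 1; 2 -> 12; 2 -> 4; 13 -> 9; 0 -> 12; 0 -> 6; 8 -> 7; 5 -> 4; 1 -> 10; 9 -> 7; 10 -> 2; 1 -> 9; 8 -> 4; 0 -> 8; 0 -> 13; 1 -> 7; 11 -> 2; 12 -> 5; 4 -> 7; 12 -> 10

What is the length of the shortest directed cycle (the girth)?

2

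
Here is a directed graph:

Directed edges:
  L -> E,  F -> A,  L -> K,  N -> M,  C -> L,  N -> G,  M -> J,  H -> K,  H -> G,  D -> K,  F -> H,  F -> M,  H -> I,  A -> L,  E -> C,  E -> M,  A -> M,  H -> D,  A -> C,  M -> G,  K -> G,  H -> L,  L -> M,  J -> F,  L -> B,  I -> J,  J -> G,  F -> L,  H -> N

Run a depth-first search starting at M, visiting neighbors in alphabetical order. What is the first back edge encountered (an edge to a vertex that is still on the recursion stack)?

DFS from M (visiting neighbors in alphabetical order); mark gray on enter, black on exit:
M gray
  G gray
  G black
  J gray
    F gray
      A gray
        C gray
          L gray
            B gray
            B black
            E gray
              E→C: C is gray → back edge
First back edge: E → C.

E→C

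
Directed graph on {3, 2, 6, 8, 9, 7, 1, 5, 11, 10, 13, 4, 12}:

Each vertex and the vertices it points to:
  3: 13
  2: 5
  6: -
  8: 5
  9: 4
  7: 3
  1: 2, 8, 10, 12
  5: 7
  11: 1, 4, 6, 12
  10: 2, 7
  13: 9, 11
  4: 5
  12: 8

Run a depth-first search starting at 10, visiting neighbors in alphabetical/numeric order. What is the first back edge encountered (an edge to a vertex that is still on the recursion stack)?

4→5

DFS from 10 (visiting neighbors in alphabetical/numeric order); mark gray on enter, black on exit:
10 gray
  2 gray
    5 gray
      7 gray
        3 gray
          13 gray
            9 gray
              4 gray
                4→5: 5 is gray → back edge
First back edge: 4 → 5.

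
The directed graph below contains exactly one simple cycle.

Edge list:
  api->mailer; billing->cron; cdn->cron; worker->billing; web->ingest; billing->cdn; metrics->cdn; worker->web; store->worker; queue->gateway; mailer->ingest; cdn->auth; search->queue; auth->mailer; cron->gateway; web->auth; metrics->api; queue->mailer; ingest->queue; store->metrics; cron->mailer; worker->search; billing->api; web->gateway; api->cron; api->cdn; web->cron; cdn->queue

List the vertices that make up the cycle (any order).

queue, ingest, mailer

DFS with gray/black marking from ingest:
ingest gray
  queue gray
    mailer gray
      mailer→ingest: ingest is gray → back edge
Back edge closes the cycle ingest → queue → mailer → ingest; its vertices are {queue, ingest, mailer}.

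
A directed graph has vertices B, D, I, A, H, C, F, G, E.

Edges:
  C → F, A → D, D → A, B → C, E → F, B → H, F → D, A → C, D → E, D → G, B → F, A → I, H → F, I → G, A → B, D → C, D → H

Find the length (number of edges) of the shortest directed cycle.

For each vertex v, BFS finds the shortest path from v back to v.
The shortest such closed walk is A → D → A, length 2.

2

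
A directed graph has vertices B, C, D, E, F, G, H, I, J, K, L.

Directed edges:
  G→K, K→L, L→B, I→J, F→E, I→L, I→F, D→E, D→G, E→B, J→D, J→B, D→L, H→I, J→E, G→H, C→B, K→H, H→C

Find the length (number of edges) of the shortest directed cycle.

For each vertex v, BFS finds the shortest path from v back to v.
The shortest such closed walk is G → H → I → J → D → G, length 5.

5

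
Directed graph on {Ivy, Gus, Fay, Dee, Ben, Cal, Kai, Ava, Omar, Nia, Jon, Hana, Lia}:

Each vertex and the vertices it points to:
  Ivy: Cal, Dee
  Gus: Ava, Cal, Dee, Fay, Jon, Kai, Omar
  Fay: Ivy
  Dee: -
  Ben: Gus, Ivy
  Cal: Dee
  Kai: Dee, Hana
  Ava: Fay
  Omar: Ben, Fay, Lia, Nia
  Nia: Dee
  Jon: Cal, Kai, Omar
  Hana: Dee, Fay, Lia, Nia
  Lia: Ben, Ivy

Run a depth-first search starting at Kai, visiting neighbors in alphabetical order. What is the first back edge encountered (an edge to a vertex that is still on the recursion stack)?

Jon→Kai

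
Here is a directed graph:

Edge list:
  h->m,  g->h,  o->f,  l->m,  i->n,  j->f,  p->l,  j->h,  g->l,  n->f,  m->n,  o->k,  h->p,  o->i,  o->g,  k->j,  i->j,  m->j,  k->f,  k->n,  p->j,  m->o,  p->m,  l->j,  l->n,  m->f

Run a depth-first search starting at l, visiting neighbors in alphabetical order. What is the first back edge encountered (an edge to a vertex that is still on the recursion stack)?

DFS from l (visiting neighbors in alphabetical order); mark gray on enter, black on exit:
l gray
  j gray
    f gray
    f black
    h gray
      m gray
        m→f: f black — skip
        m→j: j is gray → back edge
First back edge: m → j.

m->j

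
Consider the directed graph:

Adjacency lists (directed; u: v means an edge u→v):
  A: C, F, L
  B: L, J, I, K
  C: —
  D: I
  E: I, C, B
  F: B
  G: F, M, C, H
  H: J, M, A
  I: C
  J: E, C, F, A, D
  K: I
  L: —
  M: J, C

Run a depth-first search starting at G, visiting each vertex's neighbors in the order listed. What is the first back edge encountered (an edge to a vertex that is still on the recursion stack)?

E→B

DFS from G (visiting each vertex's neighbors in the order listed); mark gray on enter, black on exit:
G gray
  F gray
    B gray
      L gray
      L black
      J gray
        E gray
          I gray
            C gray
            C black
          I black
          E→C: C black — skip
          E→B: B is gray → back edge
First back edge: E → B.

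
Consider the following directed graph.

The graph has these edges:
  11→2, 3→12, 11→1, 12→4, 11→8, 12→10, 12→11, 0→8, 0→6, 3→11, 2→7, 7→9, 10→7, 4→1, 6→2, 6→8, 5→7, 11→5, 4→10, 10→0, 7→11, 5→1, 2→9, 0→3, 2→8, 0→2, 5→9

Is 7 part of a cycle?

Yes

7 is on a cycle iff 7 can reach itself via ≥1 edge.
7 → 11 → 5 → 7 — yes.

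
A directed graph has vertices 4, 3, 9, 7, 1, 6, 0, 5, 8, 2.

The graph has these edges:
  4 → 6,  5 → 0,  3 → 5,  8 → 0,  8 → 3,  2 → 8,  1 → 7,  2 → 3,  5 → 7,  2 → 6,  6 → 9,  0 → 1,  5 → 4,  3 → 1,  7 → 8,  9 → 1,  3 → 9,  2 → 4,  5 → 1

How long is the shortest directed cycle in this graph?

4

For each vertex v, BFS finds the shortest path from v back to v.
The shortest such closed walk is 3 → 5 → 7 → 8 → 3, length 4.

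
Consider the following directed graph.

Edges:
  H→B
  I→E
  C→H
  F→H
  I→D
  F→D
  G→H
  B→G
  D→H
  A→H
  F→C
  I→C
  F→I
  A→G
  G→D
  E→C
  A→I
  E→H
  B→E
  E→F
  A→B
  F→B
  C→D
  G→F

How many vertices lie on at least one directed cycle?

8

A vertex is on a directed cycle iff it belongs to a strongly connected component of size ≥ 2 (or has a self-loop).
The vertices on cycles are {B, C, D, E, F, G, H, I} — 8 in total.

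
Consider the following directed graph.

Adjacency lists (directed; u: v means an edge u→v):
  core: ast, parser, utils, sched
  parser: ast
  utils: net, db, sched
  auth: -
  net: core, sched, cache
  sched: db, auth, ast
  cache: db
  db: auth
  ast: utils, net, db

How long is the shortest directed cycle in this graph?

For each vertex v, BFS finds the shortest path from v back to v.
The shortest such closed walk is net → core → ast → net, length 3.

3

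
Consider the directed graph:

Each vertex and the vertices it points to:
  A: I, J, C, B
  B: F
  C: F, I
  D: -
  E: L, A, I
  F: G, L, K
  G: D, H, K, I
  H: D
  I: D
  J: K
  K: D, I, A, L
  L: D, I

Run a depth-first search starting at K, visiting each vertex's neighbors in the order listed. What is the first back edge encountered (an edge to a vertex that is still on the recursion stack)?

J->K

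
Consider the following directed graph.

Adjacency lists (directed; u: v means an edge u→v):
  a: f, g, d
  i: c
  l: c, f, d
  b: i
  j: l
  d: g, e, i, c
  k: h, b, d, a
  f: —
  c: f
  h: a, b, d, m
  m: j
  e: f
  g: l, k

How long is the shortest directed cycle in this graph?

3

For each vertex v, BFS finds the shortest path from v back to v.
The shortest such closed walk is k → a → g → k, length 3.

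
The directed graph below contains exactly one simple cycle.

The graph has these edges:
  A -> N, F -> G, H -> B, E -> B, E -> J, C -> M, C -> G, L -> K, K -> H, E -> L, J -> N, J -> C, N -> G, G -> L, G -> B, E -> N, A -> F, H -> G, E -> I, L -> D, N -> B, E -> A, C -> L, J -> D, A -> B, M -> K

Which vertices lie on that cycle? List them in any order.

G, H, K, L

DFS with gray/black marking from L:
L gray
  K gray
    H gray
      B gray
      B black
      G gray
        G→L: L is gray → back edge
Back edge closes the cycle L → K → H → G → L; its vertices are {G, H, K, L}.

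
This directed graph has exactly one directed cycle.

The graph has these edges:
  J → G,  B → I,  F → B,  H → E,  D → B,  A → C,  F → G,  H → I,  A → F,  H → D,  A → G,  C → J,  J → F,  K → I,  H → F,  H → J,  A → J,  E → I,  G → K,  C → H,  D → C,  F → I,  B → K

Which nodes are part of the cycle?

C, D, H

DFS with gray/black marking from C:
C gray
  H gray
    I gray
    I black
    E gray
      E→I: I black — skip
    E black
    J gray
      G gray
        K gray
          K→I: I black — skip
        K black
      G black
      F gray
        B gray
          B→K: K black — skip
          B→I: I black — skip
        B black
        F→I: I black — skip
        F→G: G black — skip
      F black
    J black
    H→F: F black — skip
    D gray
      D→B: B black — skip
      D→C: C is gray → back edge
Back edge closes the cycle C → H → D → C; its vertices are {C, D, H}.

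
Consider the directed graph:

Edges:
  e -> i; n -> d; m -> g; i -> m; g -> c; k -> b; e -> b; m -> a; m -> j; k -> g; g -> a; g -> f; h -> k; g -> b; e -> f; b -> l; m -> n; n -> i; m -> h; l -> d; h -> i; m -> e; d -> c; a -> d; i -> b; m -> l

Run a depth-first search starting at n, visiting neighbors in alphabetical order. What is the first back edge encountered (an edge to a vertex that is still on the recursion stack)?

DFS from n (visiting neighbors in alphabetical order); mark gray on enter, black on exit:
n gray
  d gray
    c gray
    c black
  d black
  i gray
    b gray
      l gray
        l→d: d black — skip
      l black
    b black
    m gray
      a gray
        a→d: d black — skip
      a black
      e gray
        e→b: b black — skip
        f gray
        f black
        e→i: i is gray → back edge
First back edge: e → i.

e->i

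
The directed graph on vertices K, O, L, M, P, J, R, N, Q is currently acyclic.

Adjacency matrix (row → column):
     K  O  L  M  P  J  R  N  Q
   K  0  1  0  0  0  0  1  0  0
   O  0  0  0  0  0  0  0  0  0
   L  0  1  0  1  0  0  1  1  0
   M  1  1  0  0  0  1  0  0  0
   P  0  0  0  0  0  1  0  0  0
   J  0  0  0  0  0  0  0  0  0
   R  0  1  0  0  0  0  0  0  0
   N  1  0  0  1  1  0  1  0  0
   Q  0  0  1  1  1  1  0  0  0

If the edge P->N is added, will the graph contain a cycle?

Yes

Adding P→N creates a cycle iff N can already reach P.
Path from N: N → P.
So N → … → P → N is a cycle.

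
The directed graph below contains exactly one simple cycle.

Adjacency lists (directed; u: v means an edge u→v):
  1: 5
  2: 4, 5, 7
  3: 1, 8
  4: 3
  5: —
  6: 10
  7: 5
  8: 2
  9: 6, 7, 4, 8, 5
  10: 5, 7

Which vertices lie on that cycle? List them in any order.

2, 3, 4, 8

DFS with gray/black marking from 4:
4 gray
  3 gray
    1 gray
      5 gray
      5 black
    1 black
    8 gray
      2 gray
        2→4: 4 is gray → back edge
Back edge closes the cycle 4 → 3 → 8 → 2 → 4; its vertices are {2, 3, 4, 8}.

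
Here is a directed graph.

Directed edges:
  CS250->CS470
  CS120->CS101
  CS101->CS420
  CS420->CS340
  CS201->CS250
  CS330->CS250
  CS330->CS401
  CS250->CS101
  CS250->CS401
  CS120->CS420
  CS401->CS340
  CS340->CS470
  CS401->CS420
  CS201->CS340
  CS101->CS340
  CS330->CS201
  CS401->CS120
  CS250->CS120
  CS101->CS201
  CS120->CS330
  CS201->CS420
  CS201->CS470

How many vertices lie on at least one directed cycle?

A vertex is on a directed cycle iff it belongs to a strongly connected component of size ≥ 2 (or has a self-loop).
The vertices on cycles are {CS101, CS120, CS201, CS250, CS330, CS401} — 6 in total.

6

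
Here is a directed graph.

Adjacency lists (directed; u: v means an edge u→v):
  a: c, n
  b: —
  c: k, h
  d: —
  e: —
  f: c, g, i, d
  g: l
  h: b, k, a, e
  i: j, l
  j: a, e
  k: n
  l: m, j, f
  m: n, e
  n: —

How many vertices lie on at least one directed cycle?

A vertex is on a directed cycle iff it belongs to a strongly connected component of size ≥ 2 (or has a self-loop).
The vertices on cycles are {a, c, f, g, h, i, l} — 7 in total.

7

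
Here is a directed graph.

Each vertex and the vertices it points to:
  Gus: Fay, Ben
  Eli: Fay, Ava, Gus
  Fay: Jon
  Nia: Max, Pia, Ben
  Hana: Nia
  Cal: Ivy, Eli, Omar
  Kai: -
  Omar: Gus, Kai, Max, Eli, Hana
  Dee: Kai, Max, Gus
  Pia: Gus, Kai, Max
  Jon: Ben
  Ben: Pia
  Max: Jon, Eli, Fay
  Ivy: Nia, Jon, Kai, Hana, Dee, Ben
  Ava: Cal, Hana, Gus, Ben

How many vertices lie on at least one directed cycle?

14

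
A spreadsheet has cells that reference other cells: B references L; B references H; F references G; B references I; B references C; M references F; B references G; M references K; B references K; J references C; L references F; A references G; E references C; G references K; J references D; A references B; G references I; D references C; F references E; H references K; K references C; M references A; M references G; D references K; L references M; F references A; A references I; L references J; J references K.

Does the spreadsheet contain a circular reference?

Yes

DFS with white/gray/black marking, starting from M:
M gray
  F gray
    A gray
      I gray
      I black
      B gray
        B→I: I black — skip
        K gray
          C gray
          C black
        K black
        G gray
          G→I: I black — skip
          G→K: K black — skip
        G black
        H gray
          H→K: K black — skip
        H black
        L gray
          J gray
            J→K: K black — skip
            J→C: C black — skip
            D gray
              D→K: K black — skip
              D→C: C black — skip
            D black
          J black
          L→M: M is gray → back edge
Back edge found, so a cycle exists: M → F → A → B → L → M.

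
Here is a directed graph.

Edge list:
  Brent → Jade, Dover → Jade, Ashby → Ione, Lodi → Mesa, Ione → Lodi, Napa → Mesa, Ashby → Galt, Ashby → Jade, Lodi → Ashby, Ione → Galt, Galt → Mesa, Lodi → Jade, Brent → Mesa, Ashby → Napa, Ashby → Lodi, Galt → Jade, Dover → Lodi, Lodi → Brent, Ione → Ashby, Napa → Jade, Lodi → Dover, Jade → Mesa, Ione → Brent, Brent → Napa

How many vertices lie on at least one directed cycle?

A vertex is on a directed cycle iff it belongs to a strongly connected component of size ≥ 2 (or has a self-loop).
The vertices on cycles are {Ione, Lodi, Ashby, Dover} — 4 in total.

4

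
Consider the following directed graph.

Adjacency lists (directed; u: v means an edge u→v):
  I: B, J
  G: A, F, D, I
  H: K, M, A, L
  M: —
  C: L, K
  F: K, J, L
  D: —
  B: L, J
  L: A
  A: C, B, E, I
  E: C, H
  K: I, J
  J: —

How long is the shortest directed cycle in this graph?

For each vertex v, BFS finds the shortest path from v back to v.
The shortest such closed walk is A → E → H → A, length 3.

3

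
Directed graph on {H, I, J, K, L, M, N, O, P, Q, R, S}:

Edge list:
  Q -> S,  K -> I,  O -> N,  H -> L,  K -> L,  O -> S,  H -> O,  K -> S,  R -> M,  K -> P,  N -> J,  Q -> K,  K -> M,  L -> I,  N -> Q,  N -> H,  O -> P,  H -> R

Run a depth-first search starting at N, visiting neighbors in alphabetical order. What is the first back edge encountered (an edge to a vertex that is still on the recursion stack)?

O->N

DFS from N (visiting neighbors in alphabetical order); mark gray on enter, black on exit:
N gray
  H gray
    L gray
      I gray
      I black
    L black
    O gray
      O→N: N is gray → back edge
First back edge: O → N.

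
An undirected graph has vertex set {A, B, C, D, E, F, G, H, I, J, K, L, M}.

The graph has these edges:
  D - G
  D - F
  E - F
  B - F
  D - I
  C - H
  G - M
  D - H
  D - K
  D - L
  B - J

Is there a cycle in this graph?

DFS, tracking each vertex's parent; an edge to a visited non-parent vertex closes a cycle.
Start from H:
visit H (parent –)
  visit D (parent H)
    visit F (parent D)
      visit B (parent F)
        B–F: parent, skip
        visit J (parent B)
          J–B: parent, skip
      F–D: parent, skip
      visit E (parent F)
        E–F: parent, skip
    visit I (parent D)
      I–D: parent, skip
    visit L (parent D)
      L–D: parent, skip
    visit G (parent D)
      visit M (parent G)
        M–G: parent, skip
      G–D: parent, skip
    visit K (parent D)
      K–D: parent, skip
    D–H: parent, skip
  visit C (parent H)
    C–H: parent, skip
visit A (parent –)
No non-parent visited neighbor found — the graph is a forest.

No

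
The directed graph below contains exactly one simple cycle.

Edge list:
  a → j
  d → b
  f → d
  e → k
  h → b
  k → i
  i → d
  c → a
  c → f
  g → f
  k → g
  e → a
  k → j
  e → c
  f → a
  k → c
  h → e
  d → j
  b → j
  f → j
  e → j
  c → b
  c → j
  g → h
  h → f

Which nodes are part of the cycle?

e, g, h, k

DFS with gray/black marking from g:
g gray
  f gray
    d gray
      j gray
      j black
      b gray
        b→j: j black — skip
      b black
    d black
    a gray
      a→j: j black — skip
    a black
    f→j: j black — skip
  f black
  h gray
    e gray
      c gray
        c→b: b black — skip
        c→a: a black — skip
        c→j: j black — skip
        c→f: f black — skip
      c black
      e→a: a black — skip
      k gray
        k→g: g is gray → back edge
Back edge closes the cycle g → h → e → k → g; its vertices are {e, g, h, k}.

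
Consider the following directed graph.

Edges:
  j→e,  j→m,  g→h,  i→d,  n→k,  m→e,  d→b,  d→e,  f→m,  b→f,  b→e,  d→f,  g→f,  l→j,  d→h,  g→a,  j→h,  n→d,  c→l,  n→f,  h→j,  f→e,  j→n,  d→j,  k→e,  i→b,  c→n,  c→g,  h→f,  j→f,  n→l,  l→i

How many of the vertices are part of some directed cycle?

6

A vertex is on a directed cycle iff it belongs to a strongly connected component of size ≥ 2 (or has a self-loop).
The vertices on cycles are {d, h, i, j, l, n} — 6 in total.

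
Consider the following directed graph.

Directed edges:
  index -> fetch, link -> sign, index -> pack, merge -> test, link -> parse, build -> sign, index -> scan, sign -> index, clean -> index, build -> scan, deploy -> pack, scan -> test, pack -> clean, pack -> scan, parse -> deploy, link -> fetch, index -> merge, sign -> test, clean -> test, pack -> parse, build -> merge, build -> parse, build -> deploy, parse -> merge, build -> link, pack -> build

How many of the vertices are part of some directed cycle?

A vertex is on a directed cycle iff it belongs to a strongly connected component of size ≥ 2 (or has a self-loop).
The vertices on cycles are {link, pack, sign, build, clean, index, parse, deploy} — 8 in total.

8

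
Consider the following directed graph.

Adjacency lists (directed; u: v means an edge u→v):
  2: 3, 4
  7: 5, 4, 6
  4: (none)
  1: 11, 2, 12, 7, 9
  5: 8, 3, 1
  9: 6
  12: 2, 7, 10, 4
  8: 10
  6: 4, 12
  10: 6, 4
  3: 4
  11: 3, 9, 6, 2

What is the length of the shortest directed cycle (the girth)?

For each vertex v, BFS finds the shortest path from v back to v.
The shortest such closed walk is 1 → 7 → 5 → 1, length 3.

3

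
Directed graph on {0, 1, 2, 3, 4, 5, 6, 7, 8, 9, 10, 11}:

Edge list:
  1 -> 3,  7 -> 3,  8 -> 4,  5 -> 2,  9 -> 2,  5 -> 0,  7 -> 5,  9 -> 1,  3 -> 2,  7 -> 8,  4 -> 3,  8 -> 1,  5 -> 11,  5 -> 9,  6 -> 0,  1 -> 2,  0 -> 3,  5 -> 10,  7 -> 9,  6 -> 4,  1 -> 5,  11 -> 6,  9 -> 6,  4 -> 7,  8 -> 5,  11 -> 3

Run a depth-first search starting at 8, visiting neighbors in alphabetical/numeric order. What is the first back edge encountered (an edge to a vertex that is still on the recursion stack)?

9→1

DFS from 8 (visiting neighbors in alphabetical/numeric order); mark gray on enter, black on exit:
8 gray
  1 gray
    2 gray
    2 black
    3 gray
      3→2: 2 black — skip
    3 black
    5 gray
      0 gray
        0→3: 3 black — skip
      0 black
      5→2: 2 black — skip
      9 gray
        9→1: 1 is gray → back edge
First back edge: 9 → 1.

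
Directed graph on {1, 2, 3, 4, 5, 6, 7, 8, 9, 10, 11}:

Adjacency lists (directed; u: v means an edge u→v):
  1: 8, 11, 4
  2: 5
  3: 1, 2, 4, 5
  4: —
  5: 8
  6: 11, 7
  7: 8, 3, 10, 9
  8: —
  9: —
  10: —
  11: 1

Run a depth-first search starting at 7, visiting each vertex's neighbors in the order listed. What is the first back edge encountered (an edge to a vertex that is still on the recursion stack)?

DFS from 7 (visiting each vertex's neighbors in the order listed); mark gray on enter, black on exit:
7 gray
  8 gray
  8 black
  3 gray
    1 gray
      1→8: 8 black — skip
      11 gray
        11→1: 1 is gray → back edge
First back edge: 11 → 1.

11→1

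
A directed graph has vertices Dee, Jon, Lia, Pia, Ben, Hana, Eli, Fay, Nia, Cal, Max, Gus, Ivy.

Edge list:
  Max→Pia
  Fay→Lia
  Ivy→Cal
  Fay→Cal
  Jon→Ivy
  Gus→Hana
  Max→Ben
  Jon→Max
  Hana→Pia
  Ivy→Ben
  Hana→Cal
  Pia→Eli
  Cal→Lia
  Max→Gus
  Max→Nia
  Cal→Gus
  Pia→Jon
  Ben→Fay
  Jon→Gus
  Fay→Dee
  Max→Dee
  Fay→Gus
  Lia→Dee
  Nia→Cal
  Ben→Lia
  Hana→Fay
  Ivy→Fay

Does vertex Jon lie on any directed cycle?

Yes

Jon is on a cycle iff Jon can reach itself via ≥1 edge.
Jon → Max → Pia → Jon — yes.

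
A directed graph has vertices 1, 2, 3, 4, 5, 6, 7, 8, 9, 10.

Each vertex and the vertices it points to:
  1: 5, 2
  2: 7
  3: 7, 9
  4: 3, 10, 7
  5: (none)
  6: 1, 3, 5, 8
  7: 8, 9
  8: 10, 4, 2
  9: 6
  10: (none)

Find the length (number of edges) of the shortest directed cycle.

3

For each vertex v, BFS finds the shortest path from v back to v.
The shortest such closed walk is 6 → 3 → 9 → 6, length 3.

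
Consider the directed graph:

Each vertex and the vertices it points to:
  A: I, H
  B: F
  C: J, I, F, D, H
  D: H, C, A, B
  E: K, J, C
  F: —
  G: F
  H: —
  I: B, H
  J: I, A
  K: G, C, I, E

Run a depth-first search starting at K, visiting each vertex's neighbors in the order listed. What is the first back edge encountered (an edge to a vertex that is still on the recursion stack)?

D→C

DFS from K (visiting each vertex's neighbors in the order listed); mark gray on enter, black on exit:
K gray
  G gray
    F gray
    F black
  G black
  C gray
    J gray
      I gray
        B gray
          B→F: F black — skip
        B black
        H gray
        H black
      I black
      A gray
        A→I: I black — skip
        A→H: H black — skip
      A black
    J black
    C→I: I black — skip
    C→F: F black — skip
    D gray
      D→H: H black — skip
      D→C: C is gray → back edge
First back edge: D → C.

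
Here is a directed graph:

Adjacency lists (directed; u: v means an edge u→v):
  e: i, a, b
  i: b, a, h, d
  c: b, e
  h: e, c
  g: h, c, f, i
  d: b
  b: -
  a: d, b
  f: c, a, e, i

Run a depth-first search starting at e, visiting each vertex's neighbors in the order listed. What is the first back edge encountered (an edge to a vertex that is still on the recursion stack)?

h->e

DFS from e (visiting each vertex's neighbors in the order listed); mark gray on enter, black on exit:
e gray
  i gray
    b gray
    b black
    a gray
      d gray
        d→b: b black — skip
      d black
      a→b: b black — skip
    a black
    h gray
      h→e: e is gray → back edge
First back edge: h → e.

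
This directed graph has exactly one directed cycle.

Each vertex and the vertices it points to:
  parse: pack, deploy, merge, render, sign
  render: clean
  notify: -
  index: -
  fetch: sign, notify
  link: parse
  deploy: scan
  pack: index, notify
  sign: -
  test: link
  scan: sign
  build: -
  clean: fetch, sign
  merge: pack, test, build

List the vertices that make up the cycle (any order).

link, test, merge, parse

DFS with gray/black marking from test:
test gray
  link gray
    parse gray
      pack gray
        index gray
        index black
        notify gray
        notify black
      pack black
      deploy gray
        scan gray
          sign gray
          sign black
        scan black
      deploy black
      merge gray
        merge→pack: pack black — skip
        merge→test: test is gray → back edge
Back edge closes the cycle test → link → parse → merge → test; its vertices are {link, test, merge, parse}.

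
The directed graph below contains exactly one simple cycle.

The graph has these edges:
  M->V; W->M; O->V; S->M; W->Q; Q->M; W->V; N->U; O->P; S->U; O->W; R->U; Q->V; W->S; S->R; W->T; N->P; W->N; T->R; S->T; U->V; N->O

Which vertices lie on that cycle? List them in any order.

DFS with gray/black marking from O:
O gray
  V gray
  V black
  P gray
  P black
  W gray
    Q gray
      Q→V: V black — skip
      M gray
        M→V: V black — skip
      M black
    Q black
    W→M: M black — skip
    N gray
      N→O: O is gray → back edge
Back edge closes the cycle O → W → N → O; its vertices are {N, O, W}.

N, O, W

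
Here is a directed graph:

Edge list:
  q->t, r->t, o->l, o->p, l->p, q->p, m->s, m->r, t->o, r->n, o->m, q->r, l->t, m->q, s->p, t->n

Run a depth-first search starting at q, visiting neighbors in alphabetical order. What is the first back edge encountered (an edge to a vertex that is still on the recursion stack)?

l->t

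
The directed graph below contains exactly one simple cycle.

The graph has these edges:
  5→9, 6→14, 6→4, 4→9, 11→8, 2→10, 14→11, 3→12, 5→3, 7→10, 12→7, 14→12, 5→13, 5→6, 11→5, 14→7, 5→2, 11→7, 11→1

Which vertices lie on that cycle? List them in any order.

5, 6, 11, 14

DFS with gray/black marking from 5:
5 gray
  13 gray
  13 black
  6 gray
    14 gray
      12 gray
        7 gray
          10 gray
          10 black
        7 black
      12 black
      11 gray
        1 gray
        1 black
        11→5: 5 is gray → back edge
Back edge closes the cycle 5 → 6 → 14 → 11 → 5; its vertices are {5, 6, 11, 14}.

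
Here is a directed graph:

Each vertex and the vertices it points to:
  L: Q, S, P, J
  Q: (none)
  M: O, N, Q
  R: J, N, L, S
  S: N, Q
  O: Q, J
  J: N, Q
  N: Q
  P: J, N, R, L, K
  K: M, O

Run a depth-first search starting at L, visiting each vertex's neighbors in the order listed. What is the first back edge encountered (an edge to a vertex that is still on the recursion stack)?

DFS from L (visiting each vertex's neighbors in the order listed); mark gray on enter, black on exit:
L gray
  Q gray
  Q black
  S gray
    N gray
      N→Q: Q black — skip
    N black
    S→Q: Q black — skip
  S black
  P gray
    J gray
      J→N: N black — skip
      J→Q: Q black — skip
    J black
    P→N: N black — skip
    R gray
      R→J: J black — skip
      R→N: N black — skip
      R→L: L is gray → back edge
First back edge: R → L.

R->L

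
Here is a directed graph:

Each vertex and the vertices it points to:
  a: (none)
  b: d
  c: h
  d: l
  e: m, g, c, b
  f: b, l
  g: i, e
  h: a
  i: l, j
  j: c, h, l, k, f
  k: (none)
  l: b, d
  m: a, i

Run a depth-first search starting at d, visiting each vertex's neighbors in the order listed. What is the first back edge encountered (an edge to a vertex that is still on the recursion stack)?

b→d

DFS from d (visiting each vertex's neighbors in the order listed); mark gray on enter, black on exit:
d gray
  l gray
    b gray
      b→d: d is gray → back edge
First back edge: b → d.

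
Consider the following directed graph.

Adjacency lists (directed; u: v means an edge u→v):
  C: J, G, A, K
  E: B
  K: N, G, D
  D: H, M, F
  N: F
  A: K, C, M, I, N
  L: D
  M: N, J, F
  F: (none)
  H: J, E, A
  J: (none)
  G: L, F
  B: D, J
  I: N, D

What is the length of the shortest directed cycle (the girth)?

2

For each vertex v, BFS finds the shortest path from v back to v.
The shortest such closed walk is A → C → A, length 2.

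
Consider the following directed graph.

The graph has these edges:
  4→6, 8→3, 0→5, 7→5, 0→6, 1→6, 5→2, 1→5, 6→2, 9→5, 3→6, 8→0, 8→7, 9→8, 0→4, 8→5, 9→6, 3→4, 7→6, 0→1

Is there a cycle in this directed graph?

No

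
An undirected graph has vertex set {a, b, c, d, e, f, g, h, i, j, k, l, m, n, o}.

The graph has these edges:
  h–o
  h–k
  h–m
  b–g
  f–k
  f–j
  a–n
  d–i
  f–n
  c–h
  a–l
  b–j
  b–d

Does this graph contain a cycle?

No

DFS, tracking each vertex's parent; an edge to a visited non-parent vertex closes a cycle.
Start from j:
visit j (parent –)
  visit b (parent j)
    visit g (parent b)
      g–b: parent, skip
    b–j: parent, skip
    visit d (parent b)
      d–b: parent, skip
      visit i (parent d)
        i–d: parent, skip
  visit f (parent j)
    visit n (parent f)
      n–f: parent, skip
      visit a (parent n)
        visit l (parent a)
          l–a: parent, skip
        a–n: parent, skip
    visit k (parent f)
      visit h (parent k)
        visit o (parent h)
          o–h: parent, skip
        visit m (parent h)
          m–h: parent, skip
        visit c (parent h)
          c–h: parent, skip
        h–k: parent, skip
      k–f: parent, skip
    f–j: parent, skip
visit e (parent –)
No non-parent visited neighbor found — the graph is a forest.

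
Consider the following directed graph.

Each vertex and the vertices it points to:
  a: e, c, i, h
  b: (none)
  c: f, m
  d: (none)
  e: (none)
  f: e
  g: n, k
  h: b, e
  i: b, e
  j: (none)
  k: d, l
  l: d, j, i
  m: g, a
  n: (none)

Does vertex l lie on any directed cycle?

No

l lies on a cycle iff there is a path from l back to itself.
Exploring from l, it never reaches itself; equivalently, its strongly connected component is a singleton.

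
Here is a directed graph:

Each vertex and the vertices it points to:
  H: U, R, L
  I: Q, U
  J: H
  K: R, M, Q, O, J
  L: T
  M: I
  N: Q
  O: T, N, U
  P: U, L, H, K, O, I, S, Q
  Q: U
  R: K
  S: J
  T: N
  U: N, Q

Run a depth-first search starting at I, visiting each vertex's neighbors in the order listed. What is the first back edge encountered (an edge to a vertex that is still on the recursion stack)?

DFS from I (visiting each vertex's neighbors in the order listed); mark gray on enter, black on exit:
I gray
  Q gray
    U gray
      N gray
        N→Q: Q is gray → back edge
First back edge: N → Q.

N->Q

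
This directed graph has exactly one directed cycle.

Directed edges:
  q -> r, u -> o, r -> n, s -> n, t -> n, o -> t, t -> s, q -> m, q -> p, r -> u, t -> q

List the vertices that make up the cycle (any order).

DFS with gray/black marking from o:
o gray
  t gray
    q gray
      p gray
      p black
      m gray
      m black
      r gray
        n gray
        n black
        u gray
          u→o: o is gray → back edge
Back edge closes the cycle o → t → q → r → u → o; its vertices are {o, q, r, t, u}.

o, q, r, t, u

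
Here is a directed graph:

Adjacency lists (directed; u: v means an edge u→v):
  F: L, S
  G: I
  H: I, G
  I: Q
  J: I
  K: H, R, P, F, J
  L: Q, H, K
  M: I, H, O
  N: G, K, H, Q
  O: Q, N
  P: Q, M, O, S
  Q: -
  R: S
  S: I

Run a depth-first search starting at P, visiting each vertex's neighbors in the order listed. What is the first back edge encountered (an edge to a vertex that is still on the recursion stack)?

K->P

DFS from P (visiting each vertex's neighbors in the order listed); mark gray on enter, black on exit:
P gray
  Q gray
  Q black
  M gray
    I gray
      I→Q: Q black — skip
    I black
    H gray
      H→I: I black — skip
      G gray
        G→I: I black — skip
      G black
    H black
    O gray
      O→Q: Q black — skip
      N gray
        N→G: G black — skip
        K gray
          K→H: H black — skip
          R gray
            S gray
              S→I: I black — skip
            S black
          R black
          K→P: P is gray → back edge
First back edge: K → P.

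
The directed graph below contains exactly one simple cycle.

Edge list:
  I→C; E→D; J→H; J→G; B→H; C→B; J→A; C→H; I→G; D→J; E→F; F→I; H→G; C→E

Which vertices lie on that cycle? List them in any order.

C, E, F, I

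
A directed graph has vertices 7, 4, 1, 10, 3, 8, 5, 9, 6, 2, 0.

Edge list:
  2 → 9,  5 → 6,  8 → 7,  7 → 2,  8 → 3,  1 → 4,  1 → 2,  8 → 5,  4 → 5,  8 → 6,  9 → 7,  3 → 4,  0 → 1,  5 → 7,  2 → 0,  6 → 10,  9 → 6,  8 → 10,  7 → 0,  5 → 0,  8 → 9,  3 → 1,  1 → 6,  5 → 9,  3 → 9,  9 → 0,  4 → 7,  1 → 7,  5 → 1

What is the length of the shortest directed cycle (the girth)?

3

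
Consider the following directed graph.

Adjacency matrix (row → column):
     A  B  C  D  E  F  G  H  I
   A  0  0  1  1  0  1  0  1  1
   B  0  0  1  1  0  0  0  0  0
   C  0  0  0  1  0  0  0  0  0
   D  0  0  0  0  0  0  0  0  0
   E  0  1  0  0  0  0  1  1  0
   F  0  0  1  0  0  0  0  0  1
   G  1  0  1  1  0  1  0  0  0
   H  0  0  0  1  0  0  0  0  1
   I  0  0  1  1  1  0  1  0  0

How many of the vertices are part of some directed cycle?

A vertex is on a directed cycle iff it belongs to a strongly connected component of size ≥ 2 (or has a self-loop).
The vertices on cycles are {A, E, F, G, H, I} — 6 in total.

6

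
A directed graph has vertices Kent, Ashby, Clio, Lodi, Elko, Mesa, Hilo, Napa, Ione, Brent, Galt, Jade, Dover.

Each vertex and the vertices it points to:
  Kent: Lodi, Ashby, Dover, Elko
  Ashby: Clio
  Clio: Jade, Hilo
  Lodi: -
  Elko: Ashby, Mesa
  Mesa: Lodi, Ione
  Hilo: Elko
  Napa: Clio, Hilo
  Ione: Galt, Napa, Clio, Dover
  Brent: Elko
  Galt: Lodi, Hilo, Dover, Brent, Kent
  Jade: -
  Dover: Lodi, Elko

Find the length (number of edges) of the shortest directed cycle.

4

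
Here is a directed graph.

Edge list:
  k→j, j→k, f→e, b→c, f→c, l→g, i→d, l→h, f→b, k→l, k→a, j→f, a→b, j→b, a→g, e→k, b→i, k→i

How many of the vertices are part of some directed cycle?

4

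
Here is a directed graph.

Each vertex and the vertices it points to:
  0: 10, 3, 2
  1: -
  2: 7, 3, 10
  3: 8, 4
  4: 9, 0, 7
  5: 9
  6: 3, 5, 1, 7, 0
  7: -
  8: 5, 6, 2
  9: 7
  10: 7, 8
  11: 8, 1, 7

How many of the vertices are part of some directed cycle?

7

A vertex is on a directed cycle iff it belongs to a strongly connected component of size ≥ 2 (or has a self-loop).
The vertices on cycles are {0, 2, 3, 4, 6, 8, 10} — 7 in total.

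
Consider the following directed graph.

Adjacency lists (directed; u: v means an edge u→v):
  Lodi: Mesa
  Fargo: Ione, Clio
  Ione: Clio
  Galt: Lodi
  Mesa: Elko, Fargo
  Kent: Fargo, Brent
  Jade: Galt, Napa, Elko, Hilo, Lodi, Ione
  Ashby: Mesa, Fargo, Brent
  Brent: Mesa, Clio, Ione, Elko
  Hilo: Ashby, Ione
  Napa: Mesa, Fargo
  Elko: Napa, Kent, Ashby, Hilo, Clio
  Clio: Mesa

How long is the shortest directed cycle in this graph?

3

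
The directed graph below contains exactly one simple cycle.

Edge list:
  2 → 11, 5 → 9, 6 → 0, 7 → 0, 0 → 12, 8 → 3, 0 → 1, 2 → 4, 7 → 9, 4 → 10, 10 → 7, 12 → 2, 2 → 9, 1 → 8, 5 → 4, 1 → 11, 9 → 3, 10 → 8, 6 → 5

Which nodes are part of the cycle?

0, 2, 4, 7, 10, 12

DFS with gray/black marking from 0:
0 gray
  12 gray
    2 gray
      11 gray
      11 black
      9 gray
        3 gray
        3 black
      9 black
      4 gray
        10 gray
          7 gray
            7→9: 9 black — skip
            7→0: 0 is gray → back edge
Back edge closes the cycle 0 → 12 → 2 → 4 → 10 → 7 → 0; its vertices are {0, 2, 4, 7, 10, 12}.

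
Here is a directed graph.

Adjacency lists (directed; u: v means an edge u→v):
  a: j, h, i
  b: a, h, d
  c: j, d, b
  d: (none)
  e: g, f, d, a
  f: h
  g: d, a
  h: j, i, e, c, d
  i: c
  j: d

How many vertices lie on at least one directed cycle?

A vertex is on a directed cycle iff it belongs to a strongly connected component of size ≥ 2 (or has a self-loop).
The vertices on cycles are {a, b, c, e, f, g, h, i} — 8 in total.

8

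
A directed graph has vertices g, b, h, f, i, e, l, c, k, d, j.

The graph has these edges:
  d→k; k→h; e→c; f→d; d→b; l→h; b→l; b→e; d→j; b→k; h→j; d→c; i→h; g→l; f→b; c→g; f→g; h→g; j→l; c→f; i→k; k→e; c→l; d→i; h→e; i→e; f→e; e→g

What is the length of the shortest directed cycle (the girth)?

For each vertex v, BFS finds the shortest path from v back to v.
The shortest such closed walk is f → e → c → f, length 3.

3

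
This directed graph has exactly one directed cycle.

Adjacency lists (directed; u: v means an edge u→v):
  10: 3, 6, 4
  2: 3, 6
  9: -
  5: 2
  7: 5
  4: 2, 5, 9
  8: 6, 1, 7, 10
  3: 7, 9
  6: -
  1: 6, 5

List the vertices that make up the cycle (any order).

2, 3, 5, 7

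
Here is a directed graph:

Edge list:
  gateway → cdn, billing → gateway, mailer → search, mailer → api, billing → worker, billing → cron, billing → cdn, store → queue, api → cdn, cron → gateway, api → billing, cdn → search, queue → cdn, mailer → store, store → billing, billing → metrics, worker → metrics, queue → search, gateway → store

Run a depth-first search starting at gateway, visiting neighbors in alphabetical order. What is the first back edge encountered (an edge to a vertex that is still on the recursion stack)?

cron->gateway

DFS from gateway (visiting neighbors in alphabetical order); mark gray on enter, black on exit:
gateway gray
  cdn gray
    search gray
    search black
  cdn black
  store gray
    billing gray
      billing→cdn: cdn black — skip
      cron gray
        cron→gateway: gateway is gray → back edge
First back edge: cron → gateway.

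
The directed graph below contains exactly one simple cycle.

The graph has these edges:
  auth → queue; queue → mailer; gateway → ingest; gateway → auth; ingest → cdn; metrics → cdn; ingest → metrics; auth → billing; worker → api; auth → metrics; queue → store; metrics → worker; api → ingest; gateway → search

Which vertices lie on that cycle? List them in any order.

DFS with gray/black marking from ingest:
ingest gray
  metrics gray
    worker gray
      api gray
        api→ingest: ingest is gray → back edge
Back edge closes the cycle ingest → metrics → worker → api → ingest; its vertices are {api, ingest, worker, metrics}.

api, ingest, worker, metrics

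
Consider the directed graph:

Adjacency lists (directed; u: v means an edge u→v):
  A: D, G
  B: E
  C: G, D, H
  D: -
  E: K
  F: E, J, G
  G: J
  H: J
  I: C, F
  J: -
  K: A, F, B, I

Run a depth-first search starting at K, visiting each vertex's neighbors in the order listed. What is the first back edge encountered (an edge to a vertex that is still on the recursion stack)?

DFS from K (visiting each vertex's neighbors in the order listed); mark gray on enter, black on exit:
K gray
  A gray
    D gray
    D black
    G gray
      J gray
      J black
    G black
  A black
  F gray
    E gray
      E→K: K is gray → back edge
First back edge: E → K.

E->K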